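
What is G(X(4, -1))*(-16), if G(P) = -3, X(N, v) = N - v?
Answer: 48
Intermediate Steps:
G(X(4, -1))*(-16) = -3*(-16) = 48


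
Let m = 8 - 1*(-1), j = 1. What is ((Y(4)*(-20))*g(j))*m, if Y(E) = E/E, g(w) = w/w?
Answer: -180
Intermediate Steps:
g(w) = 1
Y(E) = 1
m = 9 (m = 8 + 1 = 9)
((Y(4)*(-20))*g(j))*m = ((1*(-20))*1)*9 = -20*1*9 = -20*9 = -180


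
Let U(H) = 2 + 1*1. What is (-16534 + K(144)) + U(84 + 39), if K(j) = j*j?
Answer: 4205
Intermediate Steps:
U(H) = 3 (U(H) = 2 + 1 = 3)
K(j) = j²
(-16534 + K(144)) + U(84 + 39) = (-16534 + 144²) + 3 = (-16534 + 20736) + 3 = 4202 + 3 = 4205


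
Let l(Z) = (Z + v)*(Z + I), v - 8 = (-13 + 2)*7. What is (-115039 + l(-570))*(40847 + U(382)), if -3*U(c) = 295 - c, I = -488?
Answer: 22932376148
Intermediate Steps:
v = -69 (v = 8 + (-13 + 2)*7 = 8 - 11*7 = 8 - 77 = -69)
l(Z) = (-488 + Z)*(-69 + Z) (l(Z) = (Z - 69)*(Z - 488) = (-69 + Z)*(-488 + Z) = (-488 + Z)*(-69 + Z))
U(c) = -295/3 + c/3 (U(c) = -(295 - c)/3 = -295/3 + c/3)
(-115039 + l(-570))*(40847 + U(382)) = (-115039 + (33672 + (-570)**2 - 557*(-570)))*(40847 + (-295/3 + (1/3)*382)) = (-115039 + (33672 + 324900 + 317490))*(40847 + (-295/3 + 382/3)) = (-115039 + 676062)*(40847 + 29) = 561023*40876 = 22932376148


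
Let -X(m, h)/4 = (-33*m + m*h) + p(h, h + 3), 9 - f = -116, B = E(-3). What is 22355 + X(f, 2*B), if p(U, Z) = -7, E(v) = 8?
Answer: 30883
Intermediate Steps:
B = 8
f = 125 (f = 9 - 1*(-116) = 9 + 116 = 125)
X(m, h) = 28 + 132*m - 4*h*m (X(m, h) = -4*((-33*m + m*h) - 7) = -4*((-33*m + h*m) - 7) = -4*(-7 - 33*m + h*m) = 28 + 132*m - 4*h*m)
22355 + X(f, 2*B) = 22355 + (28 + 132*125 - 4*2*8*125) = 22355 + (28 + 16500 - 4*16*125) = 22355 + (28 + 16500 - 8000) = 22355 + 8528 = 30883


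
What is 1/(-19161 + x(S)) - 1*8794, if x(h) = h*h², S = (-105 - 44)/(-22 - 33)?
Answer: -28005402694619/3184603426 ≈ -8794.0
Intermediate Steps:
S = 149/55 (S = -149/(-55) = -149*(-1/55) = 149/55 ≈ 2.7091)
x(h) = h³
1/(-19161 + x(S)) - 1*8794 = 1/(-19161 + (149/55)³) - 1*8794 = 1/(-19161 + 3307949/166375) - 8794 = 1/(-3184603426/166375) - 8794 = -166375/3184603426 - 8794 = -28005402694619/3184603426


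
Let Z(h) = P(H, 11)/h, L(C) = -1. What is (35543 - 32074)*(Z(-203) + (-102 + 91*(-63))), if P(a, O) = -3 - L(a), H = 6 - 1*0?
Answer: -4109040907/203 ≈ -2.0242e+7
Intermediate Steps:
H = 6 (H = 6 + 0 = 6)
P(a, O) = -2 (P(a, O) = -3 - 1*(-1) = -3 + 1 = -2)
Z(h) = -2/h
(35543 - 32074)*(Z(-203) + (-102 + 91*(-63))) = (35543 - 32074)*(-2/(-203) + (-102 + 91*(-63))) = 3469*(-2*(-1/203) + (-102 - 5733)) = 3469*(2/203 - 5835) = 3469*(-1184503/203) = -4109040907/203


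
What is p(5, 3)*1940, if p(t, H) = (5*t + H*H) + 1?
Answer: 67900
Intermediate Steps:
p(t, H) = 1 + H**2 + 5*t (p(t, H) = (5*t + H**2) + 1 = (H**2 + 5*t) + 1 = 1 + H**2 + 5*t)
p(5, 3)*1940 = (1 + 3**2 + 5*5)*1940 = (1 + 9 + 25)*1940 = 35*1940 = 67900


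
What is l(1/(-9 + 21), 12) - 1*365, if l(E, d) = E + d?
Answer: -4235/12 ≈ -352.92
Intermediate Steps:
l(1/(-9 + 21), 12) - 1*365 = (1/(-9 + 21) + 12) - 1*365 = (1/12 + 12) - 365 = 145/12 - 365 = -4235/12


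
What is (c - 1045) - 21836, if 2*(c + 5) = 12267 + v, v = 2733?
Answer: -15386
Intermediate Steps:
c = 7495 (c = -5 + (12267 + 2733)/2 = -5 + (½)*15000 = -5 + 7500 = 7495)
(c - 1045) - 21836 = (7495 - 1045) - 21836 = 6450 - 21836 = -15386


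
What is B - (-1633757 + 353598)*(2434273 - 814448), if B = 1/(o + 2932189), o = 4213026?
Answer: 14816557561504092626/7145215 ≈ 2.0736e+12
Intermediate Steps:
B = 1/7145215 (B = 1/(4213026 + 2932189) = 1/7145215 ≈ 1.3995e-7)
B - (-1633757 + 353598)*(2434273 - 814448) = 1/7145215 - (-1633757 + 353598)*(2434273 - 814448) = 1/7145215 - (-1280159)*1619825 = 1/7145215 - 1*(-2073633552175) = 1/7145215 + 2073633552175 = 14816557561504092626/7145215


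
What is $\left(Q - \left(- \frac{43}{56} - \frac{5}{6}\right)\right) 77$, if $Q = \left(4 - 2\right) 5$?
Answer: $\frac{21439}{24} \approx 893.29$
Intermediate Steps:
$Q = 10$ ($Q = 2 \cdot 5 = 10$)
$\left(Q - \left(- \frac{43}{56} - \frac{5}{6}\right)\right) 77 = \left(10 - \left(- \frac{43}{56} - \frac{5}{6}\right)\right) 77 = \left(10 - - \frac{269}{168}\right) 77 = \left(10 + \left(\frac{5}{6} + \frac{43}{56}\right)\right) 77 = \left(10 + \frac{269}{168}\right) 77 = \frac{1949}{168} \cdot 77 = \frac{21439}{24}$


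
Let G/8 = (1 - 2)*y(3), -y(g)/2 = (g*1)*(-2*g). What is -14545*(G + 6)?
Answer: 4101690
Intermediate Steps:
y(g) = 4*g**2 (y(g) = -2*g*1*(-2*g) = -2*g*(-2*g) = -(-4)*g**2 = 4*g**2)
G = -288 (G = 8*((1 - 2)*(4*3**2)) = 8*(-4*9) = 8*(-1*36) = 8*(-36) = -288)
-14545*(G + 6) = -14545*(-288 + 6) = -14545*(-282) = 4101690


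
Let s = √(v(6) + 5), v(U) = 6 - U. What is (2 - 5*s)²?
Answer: 129 - 20*√5 ≈ 84.279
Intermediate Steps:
s = √5 (s = √((6 - 1*6) + 5) = √((6 - 6) + 5) = √(0 + 5) = √5 ≈ 2.2361)
(2 - 5*s)² = (2 - 5*√5)²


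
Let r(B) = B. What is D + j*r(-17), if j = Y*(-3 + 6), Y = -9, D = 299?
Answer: 758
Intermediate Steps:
j = -27 (j = -9*(-3 + 6) = -9*3 = -27)
D + j*r(-17) = 299 - 27*(-17) = 299 + 459 = 758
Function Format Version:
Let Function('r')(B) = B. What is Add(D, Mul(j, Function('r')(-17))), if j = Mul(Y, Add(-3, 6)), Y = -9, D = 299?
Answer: 758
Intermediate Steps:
j = -27 (j = Mul(-9, Add(-3, 6)) = Mul(-9, 3) = -27)
Add(D, Mul(j, Function('r')(-17))) = Add(299, Mul(-27, -17)) = Add(299, 459) = 758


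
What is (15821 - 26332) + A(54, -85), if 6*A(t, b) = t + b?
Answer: -63097/6 ≈ -10516.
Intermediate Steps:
A(t, b) = b/6 + t/6 (A(t, b) = (t + b)/6 = (b + t)/6 = b/6 + t/6)
(15821 - 26332) + A(54, -85) = (15821 - 26332) + ((1/6)*(-85) + (1/6)*54) = -10511 + (-85/6 + 9) = -10511 - 31/6 = -63097/6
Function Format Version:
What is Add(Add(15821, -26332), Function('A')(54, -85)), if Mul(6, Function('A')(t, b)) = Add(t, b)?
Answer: Rational(-63097, 6) ≈ -10516.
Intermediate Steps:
Function('A')(t, b) = Add(Mul(Rational(1, 6), b), Mul(Rational(1, 6), t)) (Function('A')(t, b) = Mul(Rational(1, 6), Add(t, b)) = Mul(Rational(1, 6), Add(b, t)) = Add(Mul(Rational(1, 6), b), Mul(Rational(1, 6), t)))
Add(Add(15821, -26332), Function('A')(54, -85)) = Add(Add(15821, -26332), Add(Mul(Rational(1, 6), -85), Mul(Rational(1, 6), 54))) = Add(-10511, Add(Rational(-85, 6), 9)) = Add(-10511, Rational(-31, 6)) = Rational(-63097, 6)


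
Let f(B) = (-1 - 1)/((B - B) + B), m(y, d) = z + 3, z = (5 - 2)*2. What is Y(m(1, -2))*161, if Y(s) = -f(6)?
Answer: 161/3 ≈ 53.667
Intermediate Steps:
z = 6 (z = 3*2 = 6)
m(y, d) = 9 (m(y, d) = 6 + 3 = 9)
f(B) = -2/B (f(B) = -2/(0 + B) = -2/B)
Y(s) = ⅓ (Y(s) = -(-2)/6 = -1*(-⅓) = ⅓)
Y(m(1, -2))*161 = (⅓)*161 = 161/3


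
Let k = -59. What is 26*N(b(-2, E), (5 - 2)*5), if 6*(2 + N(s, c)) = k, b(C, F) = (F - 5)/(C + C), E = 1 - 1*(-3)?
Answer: -923/3 ≈ -307.67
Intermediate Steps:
E = 4 (E = 1 + 3 = 4)
b(C, F) = (-5 + F)/(2*C) (b(C, F) = (-5 + F)/((2*C)) = (-5 + F)*(1/(2*C)) = (-5 + F)/(2*C))
N(s, c) = -71/6 (N(s, c) = -2 + (1/6)*(-59) = -2 - 59/6 = -71/6)
26*N(b(-2, E), (5 - 2)*5) = 26*(-71/6) = -923/3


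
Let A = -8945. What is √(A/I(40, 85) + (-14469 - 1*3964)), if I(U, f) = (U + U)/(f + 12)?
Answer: I*√468461/4 ≈ 171.11*I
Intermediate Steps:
I(U, f) = 2*U/(12 + f) (I(U, f) = (2*U)/(12 + f) = 2*U/(12 + f))
√(A/I(40, 85) + (-14469 - 1*3964)) = √(-8945/(2*40/(12 + 85)) + (-14469 - 1*3964)) = √(-8945/(2*40/97) + (-14469 - 3964)) = √(-8945/(2*40*(1/97)) - 18433) = √(-8945/80/97 - 18433) = √(-8945*97/80 - 18433) = √(-173533/16 - 18433) = √(-468461/16) = I*√468461/4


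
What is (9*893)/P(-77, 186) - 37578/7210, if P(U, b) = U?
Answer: -4345734/39655 ≈ -109.59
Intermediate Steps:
(9*893)/P(-77, 186) - 37578/7210 = (9*893)/(-77) - 37578/7210 = 8037*(-1/77) - 37578*1/7210 = -8037/77 - 18789/3605 = -4345734/39655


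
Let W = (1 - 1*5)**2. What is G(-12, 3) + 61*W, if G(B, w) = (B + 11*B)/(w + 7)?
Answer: 4808/5 ≈ 961.60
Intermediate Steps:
G(B, w) = 12*B/(7 + w) (G(B, w) = (12*B)/(7 + w) = 12*B/(7 + w))
W = 16 (W = (1 - 5)**2 = (-4)**2 = 16)
G(-12, 3) + 61*W = 12*(-12)/(7 + 3) + 61*16 = 12*(-12)/10 + 976 = 12*(-12)*(1/10) + 976 = -72/5 + 976 = 4808/5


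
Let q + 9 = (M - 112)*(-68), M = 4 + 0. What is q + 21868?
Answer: 29203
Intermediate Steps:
M = 4
q = 7335 (q = -9 + (4 - 112)*(-68) = -9 - 108*(-68) = -9 + 7344 = 7335)
q + 21868 = 7335 + 21868 = 29203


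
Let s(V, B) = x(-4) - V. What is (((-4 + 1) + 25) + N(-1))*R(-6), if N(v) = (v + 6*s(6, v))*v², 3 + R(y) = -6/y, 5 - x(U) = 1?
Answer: -18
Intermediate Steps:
x(U) = 4 (x(U) = 5 - 1*1 = 5 - 1 = 4)
s(V, B) = 4 - V
R(y) = -3 - 6/y
N(v) = v²*(-12 + v) (N(v) = (v + 6*(4 - 1*6))*v² = (v + 6*(4 - 6))*v² = (v + 6*(-2))*v² = (v - 12)*v² = (-12 + v)*v² = v²*(-12 + v))
(((-4 + 1) + 25) + N(-1))*R(-6) = (((-4 + 1) + 25) + (-1)²*(-12 - 1))*(-3 - 6/(-6)) = ((-3 + 25) + 1*(-13))*(-3 - 6*(-⅙)) = (22 - 13)*(-3 + 1) = 9*(-2) = -18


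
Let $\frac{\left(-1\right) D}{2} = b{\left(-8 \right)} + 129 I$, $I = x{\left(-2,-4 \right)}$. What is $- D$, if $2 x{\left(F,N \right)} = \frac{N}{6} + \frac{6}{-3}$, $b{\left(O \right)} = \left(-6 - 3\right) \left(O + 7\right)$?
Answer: $-326$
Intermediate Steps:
$b{\left(O \right)} = -63 - 9 O$ ($b{\left(O \right)} = - 9 \left(7 + O\right) = -63 - 9 O$)
$x{\left(F,N \right)} = -1 + \frac{N}{12}$ ($x{\left(F,N \right)} = \frac{\frac{N}{6} + \frac{6}{-3}}{2} = \frac{N \frac{1}{6} + 6 \left(- \frac{1}{3}\right)}{2} = \frac{\frac{N}{6} - 2}{2} = \frac{-2 + \frac{N}{6}}{2} = -1 + \frac{N}{12}$)
$I = - \frac{4}{3}$ ($I = -1 + \frac{1}{12} \left(-4\right) = -1 - \frac{1}{3} = - \frac{4}{3} \approx -1.3333$)
$D = 326$ ($D = - 2 \left(\left(-63 - -72\right) + 129 \left(- \frac{4}{3}\right)\right) = - 2 \left(\left(-63 + 72\right) - 172\right) = - 2 \left(9 - 172\right) = \left(-2\right) \left(-163\right) = 326$)
$- D = \left(-1\right) 326 = -326$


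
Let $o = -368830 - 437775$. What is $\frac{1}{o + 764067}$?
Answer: $- \frac{1}{42538} \approx -2.3508 \cdot 10^{-5}$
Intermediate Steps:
$o = -806605$
$\frac{1}{o + 764067} = \frac{1}{-806605 + 764067} = \frac{1}{-42538} = - \frac{1}{42538}$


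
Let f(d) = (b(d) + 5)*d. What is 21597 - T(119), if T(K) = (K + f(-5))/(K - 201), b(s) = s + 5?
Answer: 885524/41 ≈ 21598.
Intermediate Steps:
b(s) = 5 + s
f(d) = d*(10 + d) (f(d) = ((5 + d) + 5)*d = (10 + d)*d = d*(10 + d))
T(K) = (-25 + K)/(-201 + K) (T(K) = (K - 5*(10 - 5))/(K - 201) = (K - 5*5)/(-201 + K) = (K - 25)/(-201 + K) = (-25 + K)/(-201 + K))
21597 - T(119) = 21597 - (-25 + 119)/(-201 + 119) = 21597 - 94/(-82) = 21597 - (-1)*94/82 = 21597 - 1*(-47/41) = 21597 + 47/41 = 885524/41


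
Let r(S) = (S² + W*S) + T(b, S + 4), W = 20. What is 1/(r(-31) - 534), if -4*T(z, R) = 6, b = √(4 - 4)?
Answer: -2/389 ≈ -0.0051414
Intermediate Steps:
b = 0 (b = √0 = 0)
T(z, R) = -3/2 (T(z, R) = -¼*6 = -3/2)
r(S) = -3/2 + S² + 20*S (r(S) = (S² + 20*S) - 3/2 = -3/2 + S² + 20*S)
1/(r(-31) - 534) = 1/((-3/2 + (-31)² + 20*(-31)) - 534) = 1/((-3/2 + 961 - 620) - 534) = 1/(679/2 - 534) = 1/(-389/2) = -2/389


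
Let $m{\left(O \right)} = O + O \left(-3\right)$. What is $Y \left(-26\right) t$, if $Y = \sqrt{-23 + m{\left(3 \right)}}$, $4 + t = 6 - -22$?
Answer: $- 624 i \sqrt{29} \approx - 3360.3 i$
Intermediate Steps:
$m{\left(O \right)} = - 2 O$ ($m{\left(O \right)} = O - 3 O = - 2 O$)
$t = 24$ ($t = -4 + \left(6 - -22\right) = -4 + \left(6 + 22\right) = -4 + 28 = 24$)
$Y = i \sqrt{29}$ ($Y = \sqrt{-23 - 6} = \sqrt{-29} = i \sqrt{29} \approx 5.3852 i$)
$Y \left(-26\right) t = i \sqrt{29} \left(-26\right) 24 = - 26 i \sqrt{29} \cdot 24 = - 624 i \sqrt{29}$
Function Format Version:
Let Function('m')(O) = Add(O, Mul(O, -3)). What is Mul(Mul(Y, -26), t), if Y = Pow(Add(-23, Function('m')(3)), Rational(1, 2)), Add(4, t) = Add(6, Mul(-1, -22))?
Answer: Mul(-624, I, Pow(29, Rational(1, 2))) ≈ Mul(-3360.3, I)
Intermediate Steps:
Function('m')(O) = Mul(-2, O) (Function('m')(O) = Add(O, Mul(-3, O)) = Mul(-2, O))
t = 24 (t = Add(-4, Add(6, Mul(-1, -22))) = Add(-4, Add(6, 22)) = Add(-4, 28) = 24)
Y = Mul(I, Pow(29, Rational(1, 2))) (Y = Pow(Add(-23, Mul(-2, 3)), Rational(1, 2)) = Pow(Add(-23, -6), Rational(1, 2)) = Pow(-29, Rational(1, 2)) = Mul(I, Pow(29, Rational(1, 2))) ≈ Mul(5.3852, I))
Mul(Mul(Y, -26), t) = Mul(Mul(Mul(I, Pow(29, Rational(1, 2))), -26), 24) = Mul(Mul(-26, I, Pow(29, Rational(1, 2))), 24) = Mul(-624, I, Pow(29, Rational(1, 2)))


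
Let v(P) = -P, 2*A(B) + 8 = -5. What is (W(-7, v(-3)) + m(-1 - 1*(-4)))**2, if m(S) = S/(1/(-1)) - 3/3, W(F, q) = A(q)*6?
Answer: 1849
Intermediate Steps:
A(B) = -13/2 (A(B) = -4 + (1/2)*(-5) = -4 - 5/2 = -13/2)
W(F, q) = -39 (W(F, q) = -13/2*6 = -39)
m(S) = -1 - S (m(S) = S/(-1) - 3*1/3 = S*(-1) - 1 = -S - 1 = -1 - S)
(W(-7, v(-3)) + m(-1 - 1*(-4)))**2 = (-39 + (-1 - (-1 - 1*(-4))))**2 = (-39 + (-1 - (-1 + 4)))**2 = (-39 + (-1 - 1*3))**2 = (-39 + (-1 - 3))**2 = (-39 - 4)**2 = (-43)**2 = 1849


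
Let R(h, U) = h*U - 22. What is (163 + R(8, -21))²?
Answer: 729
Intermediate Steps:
R(h, U) = -22 + U*h (R(h, U) = U*h - 22 = -22 + U*h)
(163 + R(8, -21))² = (163 + (-22 - 21*8))² = (163 + (-22 - 168))² = (163 - 190)² = (-27)² = 729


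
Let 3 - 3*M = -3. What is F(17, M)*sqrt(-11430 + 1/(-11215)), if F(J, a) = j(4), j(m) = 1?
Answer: I*sqrt(1437622262965)/11215 ≈ 106.91*I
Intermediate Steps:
M = 2 (M = 1 - 1/3*(-3) = 1 + 1 = 2)
F(J, a) = 1
F(17, M)*sqrt(-11430 + 1/(-11215)) = 1*sqrt(-11430 + 1/(-11215)) = 1*sqrt(-11430 - 1/11215) = 1*sqrt(-128187451/11215) = 1*(I*sqrt(1437622262965)/11215) = I*sqrt(1437622262965)/11215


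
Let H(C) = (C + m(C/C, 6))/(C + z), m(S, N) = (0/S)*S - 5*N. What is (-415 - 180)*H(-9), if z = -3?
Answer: -7735/4 ≈ -1933.8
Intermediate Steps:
m(S, N) = -5*N (m(S, N) = 0*S - 5*N = 0 - 5*N = -5*N)
H(C) = (-30 + C)/(-3 + C) (H(C) = (C - 5*6)/(C - 3) = (C - 30)/(-3 + C) = (-30 + C)/(-3 + C))
(-415 - 180)*H(-9) = (-415 - 180)*((-30 - 9)/(-3 - 9)) = -595*(-39)/(-12) = -(-595)*(-39)/12 = -595*13/4 = -7735/4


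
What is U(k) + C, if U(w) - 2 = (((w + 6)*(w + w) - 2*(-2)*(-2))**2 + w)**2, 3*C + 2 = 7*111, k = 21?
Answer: 4822688408608/3 ≈ 1.6076e+12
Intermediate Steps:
C = 775/3 (C = -2/3 + (7*111)/3 = -2/3 + (1/3)*777 = -2/3 + 259 = 775/3 ≈ 258.33)
U(w) = 2 + (w + (-8 + 2*w*(6 + w))**2)**2 (U(w) = 2 + (((w + 6)*(w + w) - 2*(-2)*(-2))**2 + w)**2 = 2 + (((6 + w)*(2*w) + 4*(-2))**2 + w)**2 = 2 + ((2*w*(6 + w) - 8)**2 + w)**2 = 2 + ((-8 + 2*w*(6 + w))**2 + w)**2 = 2 + (w + (-8 + 2*w*(6 + w))**2)**2)
U(k) + C = (2 + (21 + 4*(-4 + 21**2 + 6*21)**2)**2) + 775/3 = (2 + (21 + 4*(-4 + 441 + 126)**2)**2) + 775/3 = (2 + (21 + 4*563**2)**2) + 775/3 = (2 + (21 + 4*316969)**2) + 775/3 = (2 + (21 + 1267876)**2) + 775/3 = (2 + 1267897**2) + 775/3 = (2 + 1607562802609) + 775/3 = 1607562802611 + 775/3 = 4822688408608/3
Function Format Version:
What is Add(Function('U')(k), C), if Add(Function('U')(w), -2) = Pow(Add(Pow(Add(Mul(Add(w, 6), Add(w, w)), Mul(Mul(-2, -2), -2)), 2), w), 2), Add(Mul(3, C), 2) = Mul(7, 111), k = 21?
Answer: Rational(4822688408608, 3) ≈ 1.6076e+12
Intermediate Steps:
C = Rational(775, 3) (C = Add(Rational(-2, 3), Mul(Rational(1, 3), Mul(7, 111))) = Add(Rational(-2, 3), Mul(Rational(1, 3), 777)) = Add(Rational(-2, 3), 259) = Rational(775, 3) ≈ 258.33)
Function('U')(w) = Add(2, Pow(Add(w, Pow(Add(-8, Mul(2, w, Add(6, w))), 2)), 2)) (Function('U')(w) = Add(2, Pow(Add(Pow(Add(Mul(Add(w, 6), Add(w, w)), Mul(Mul(-2, -2), -2)), 2), w), 2)) = Add(2, Pow(Add(Pow(Add(Mul(Add(6, w), Mul(2, w)), Mul(4, -2)), 2), w), 2)) = Add(2, Pow(Add(Pow(Add(Mul(2, w, Add(6, w)), -8), 2), w), 2)) = Add(2, Pow(Add(Pow(Add(-8, Mul(2, w, Add(6, w))), 2), w), 2)) = Add(2, Pow(Add(w, Pow(Add(-8, Mul(2, w, Add(6, w))), 2)), 2)))
Add(Function('U')(k), C) = Add(Add(2, Pow(Add(21, Mul(4, Pow(Add(-4, Pow(21, 2), Mul(6, 21)), 2))), 2)), Rational(775, 3)) = Add(Add(2, Pow(Add(21, Mul(4, Pow(Add(-4, 441, 126), 2))), 2)), Rational(775, 3)) = Add(Add(2, Pow(Add(21, Mul(4, Pow(563, 2))), 2)), Rational(775, 3)) = Add(Add(2, Pow(Add(21, Mul(4, 316969)), 2)), Rational(775, 3)) = Add(Add(2, Pow(Add(21, 1267876), 2)), Rational(775, 3)) = Add(Add(2, Pow(1267897, 2)), Rational(775, 3)) = Add(Add(2, 1607562802609), Rational(775, 3)) = Add(1607562802611, Rational(775, 3)) = Rational(4822688408608, 3)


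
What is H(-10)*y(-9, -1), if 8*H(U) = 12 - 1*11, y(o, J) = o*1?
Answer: -9/8 ≈ -1.1250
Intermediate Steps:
y(o, J) = o
H(U) = ⅛ (H(U) = (12 - 1*11)/8 = (12 - 11)/8 = (⅛)*1 = ⅛)
H(-10)*y(-9, -1) = (⅛)*(-9) = -9/8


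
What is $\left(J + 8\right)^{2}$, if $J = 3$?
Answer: $121$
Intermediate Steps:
$\left(J + 8\right)^{2} = \left(3 + 8\right)^{2} = 11^{2} = 121$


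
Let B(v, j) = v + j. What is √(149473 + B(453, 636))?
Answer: √150562 ≈ 388.02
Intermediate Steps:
B(v, j) = j + v
√(149473 + B(453, 636)) = √(149473 + (636 + 453)) = √(149473 + 1089) = √150562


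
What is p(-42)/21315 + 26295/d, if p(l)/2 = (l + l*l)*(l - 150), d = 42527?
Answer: -1312400751/43164905 ≈ -30.404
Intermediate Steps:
p(l) = 2*(-150 + l)*(l + l²) (p(l) = 2*((l + l*l)*(l - 150)) = 2*((l + l²)*(-150 + l)) = 2*((-150 + l)*(l + l²)) = 2*(-150 + l)*(l + l²))
p(-42)/21315 + 26295/d = (2*(-42)*(-150 + (-42)² - 149*(-42)))/21315 + 26295/42527 = (2*(-42)*(-150 + 1764 + 6258))*(1/21315) + 26295*(1/42527) = (2*(-42)*7872)*(1/21315) + 26295/42527 = -661248*1/21315 + 26295/42527 = -31488/1015 + 26295/42527 = -1312400751/43164905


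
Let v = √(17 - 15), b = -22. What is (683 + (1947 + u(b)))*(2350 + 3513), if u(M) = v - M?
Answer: 15548676 + 5863*√2 ≈ 1.5557e+7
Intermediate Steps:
v = √2 ≈ 1.4142
u(M) = √2 - M
(683 + (1947 + u(b)))*(2350 + 3513) = (683 + (1947 + (√2 - 1*(-22))))*(2350 + 3513) = (683 + (1947 + (√2 + 22)))*5863 = (683 + (1947 + (22 + √2)))*5863 = (683 + (1969 + √2))*5863 = (2652 + √2)*5863 = 15548676 + 5863*√2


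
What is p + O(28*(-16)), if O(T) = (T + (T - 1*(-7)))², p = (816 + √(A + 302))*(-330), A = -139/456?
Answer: 521041 - 55*√15683322/38 ≈ 5.1531e+5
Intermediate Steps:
A = -139/456 (A = -139*1/456 = -139/456 ≈ -0.30482)
p = -269280 - 55*√15683322/38 (p = (816 + √(-139/456 + 302))*(-330) = (816 + √(137573/456))*(-330) = (816 + √15683322/228)*(-330) = -269280 - 55*√15683322/38 ≈ -2.7501e+5)
O(T) = (7 + 2*T)² (O(T) = (T + (T + 7))² = (T + (7 + T))² = (7 + 2*T)²)
p + O(28*(-16)) = (-269280 - 55*√15683322/38) + (7 + 2*(28*(-16)))² = (-269280 - 55*√15683322/38) + (7 + 2*(-448))² = (-269280 - 55*√15683322/38) + (7 - 896)² = (-269280 - 55*√15683322/38) + (-889)² = (-269280 - 55*√15683322/38) + 790321 = 521041 - 55*√15683322/38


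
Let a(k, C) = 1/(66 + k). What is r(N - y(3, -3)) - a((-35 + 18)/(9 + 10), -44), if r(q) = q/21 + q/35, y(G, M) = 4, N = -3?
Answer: -10181/18555 ≈ -0.54869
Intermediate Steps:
r(q) = 8*q/105 (r(q) = q*(1/21) + q*(1/35) = q/21 + q/35 = 8*q/105)
r(N - y(3, -3)) - a((-35 + 18)/(9 + 10), -44) = 8*(-3 - 1*4)/105 - 1/(66 + (-35 + 18)/(9 + 10)) = 8*(-3 - 4)/105 - 1/(66 - 17/19) = (8/105)*(-7) - 1/(66 - 17*1/19) = -8/15 - 1/(66 - 17/19) = -8/15 - 1/1237/19 = -8/15 - 1*19/1237 = -8/15 - 19/1237 = -10181/18555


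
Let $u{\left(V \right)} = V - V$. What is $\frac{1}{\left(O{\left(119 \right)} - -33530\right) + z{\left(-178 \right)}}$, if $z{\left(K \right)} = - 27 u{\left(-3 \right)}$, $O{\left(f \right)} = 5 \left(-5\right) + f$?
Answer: $\frac{1}{33624} \approx 2.9741 \cdot 10^{-5}$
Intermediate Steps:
$u{\left(V \right)} = 0$
$O{\left(f \right)} = -25 + f$
$z{\left(K \right)} = 0$ ($z{\left(K \right)} = \left(-27\right) 0 = 0$)
$\frac{1}{\left(O{\left(119 \right)} - -33530\right) + z{\left(-178 \right)}} = \frac{1}{\left(\left(-25 + 119\right) - -33530\right) + 0} = \frac{1}{\left(94 + 33530\right) + 0} = \frac{1}{33624 + 0} = \frac{1}{33624}$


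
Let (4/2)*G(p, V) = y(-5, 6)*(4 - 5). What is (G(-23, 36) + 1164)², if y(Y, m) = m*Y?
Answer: 1390041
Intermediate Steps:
y(Y, m) = Y*m
G(p, V) = 15 (G(p, V) = ((-5*6)*(4 - 5))/2 = (-30*(-1))/2 = (½)*30 = 15)
(G(-23, 36) + 1164)² = (15 + 1164)² = 1179² = 1390041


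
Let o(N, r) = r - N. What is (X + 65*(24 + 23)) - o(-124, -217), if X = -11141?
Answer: -7993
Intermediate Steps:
(X + 65*(24 + 23)) - o(-124, -217) = (-11141 + 65*(24 + 23)) - (-217 - 1*(-124)) = (-11141 + 65*47) - (-217 + 124) = (-11141 + 3055) - 1*(-93) = -8086 + 93 = -7993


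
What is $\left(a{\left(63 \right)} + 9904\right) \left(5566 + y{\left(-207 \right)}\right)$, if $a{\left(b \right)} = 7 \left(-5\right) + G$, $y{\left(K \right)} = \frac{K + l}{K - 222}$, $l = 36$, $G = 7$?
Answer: $\frac{7861246620}{143} \approx 5.4974 \cdot 10^{7}$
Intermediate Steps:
$y{\left(K \right)} = \frac{36 + K}{-222 + K}$ ($y{\left(K \right)} = \frac{K + 36}{K - 222} = \frac{36 + K}{-222 + K}$)
$a{\left(b \right)} = -28$ ($a{\left(b \right)} = 7 \left(-5\right) + 7 = -35 + 7 = -28$)
$\left(a{\left(63 \right)} + 9904\right) \left(5566 + y{\left(-207 \right)}\right) = \left(-28 + 9904\right) \left(5566 + \frac{36 - 207}{-222 - 207}\right) = 9876 \left(5566 + \frac{1}{-429} \left(-171\right)\right) = 9876 \left(5566 - - \frac{57}{143}\right) = 9876 \left(5566 + \frac{57}{143}\right) = 9876 \cdot \frac{795995}{143} = \frac{7861246620}{143}$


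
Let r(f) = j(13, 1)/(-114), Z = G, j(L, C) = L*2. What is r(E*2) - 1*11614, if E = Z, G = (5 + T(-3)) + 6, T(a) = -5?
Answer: -662011/57 ≈ -11614.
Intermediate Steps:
j(L, C) = 2*L
G = 6 (G = (5 - 5) + 6 = 0 + 6 = 6)
Z = 6
E = 6
r(f) = -13/57 (r(f) = (2*13)/(-114) = 26*(-1/114) = -13/57)
r(E*2) - 1*11614 = -13/57 - 1*11614 = -13/57 - 11614 = -662011/57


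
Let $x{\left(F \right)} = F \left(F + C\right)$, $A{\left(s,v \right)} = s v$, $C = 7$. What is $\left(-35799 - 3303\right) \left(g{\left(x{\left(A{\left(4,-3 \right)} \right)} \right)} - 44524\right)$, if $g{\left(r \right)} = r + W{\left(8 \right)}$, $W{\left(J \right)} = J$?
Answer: $1738318512$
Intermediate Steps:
$x{\left(F \right)} = F \left(7 + F\right)$ ($x{\left(F \right)} = F \left(F + 7\right) = F \left(7 + F\right)$)
$g{\left(r \right)} = 8 + r$ ($g{\left(r \right)} = r + 8 = 8 + r$)
$\left(-35799 - 3303\right) \left(g{\left(x{\left(A{\left(4,-3 \right)} \right)} \right)} - 44524\right) = \left(-35799 - 3303\right) \left(\left(8 + 4 \left(-3\right) \left(7 + 4 \left(-3\right)\right)\right) - 44524\right) = - 39102 \left(\left(8 - 12 \left(7 - 12\right)\right) - 44524\right) = - 39102 \left(\left(8 - -60\right) - 44524\right) = - 39102 \left(\left(8 + 60\right) - 44524\right) = - 39102 \left(68 - 44524\right) = \left(-39102\right) \left(-44456\right) = 1738318512$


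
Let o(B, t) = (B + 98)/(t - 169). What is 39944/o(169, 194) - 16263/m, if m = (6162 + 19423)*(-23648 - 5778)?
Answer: 751810204448221/201014744070 ≈ 3740.1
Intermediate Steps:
m = -752864210 (m = 25585*(-29426) = -752864210)
o(B, t) = (98 + B)/(-169 + t)
39944/o(169, 194) - 16263/m = 39944/(((98 + 169)/(-169 + 194))) - 16263/(-752864210) = 39944/((267/25)) - 16263*(-1/752864210) = 39944/(((1/25)*267)) + 16263/752864210 = 39944/(267/25) + 16263/752864210 = 39944*(25/267) + 16263/752864210 = 998600/267 + 16263/752864210 = 751810204448221/201014744070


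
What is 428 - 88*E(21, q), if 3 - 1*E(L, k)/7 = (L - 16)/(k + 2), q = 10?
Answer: -3490/3 ≈ -1163.3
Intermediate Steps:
E(L, k) = 21 - 7*(-16 + L)/(2 + k) (E(L, k) = 21 - 7*(L - 16)/(k + 2) = 21 - 7*(-16 + L)/(2 + k))
428 - 88*E(21, q) = 428 - 616*(22 - 1*21 + 3*10)/(2 + 10) = 428 - 616*(22 - 21 + 30)/12 = 428 - 616*31/12 = 428 - 88*217/12 = 428 - 4774/3 = -3490/3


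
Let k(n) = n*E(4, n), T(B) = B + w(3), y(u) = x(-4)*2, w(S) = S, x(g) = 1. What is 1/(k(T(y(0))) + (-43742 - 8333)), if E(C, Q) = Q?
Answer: -1/52050 ≈ -1.9212e-5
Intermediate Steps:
y(u) = 2 (y(u) = 1*2 = 2)
T(B) = 3 + B (T(B) = B + 3 = 3 + B)
k(n) = n² (k(n) = n*n = n²)
1/(k(T(y(0))) + (-43742 - 8333)) = 1/((3 + 2)² + (-43742 - 8333)) = 1/(5² - 52075) = 1/(25 - 52075) = 1/(-52050) = -1/52050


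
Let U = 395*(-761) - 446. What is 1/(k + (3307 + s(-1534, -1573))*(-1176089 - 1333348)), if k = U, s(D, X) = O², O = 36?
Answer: -1/11551239552 ≈ -8.6571e-11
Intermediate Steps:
U = -301041 (U = -300595 - 446 = -301041)
s(D, X) = 1296 (s(D, X) = 36² = 1296)
k = -301041
1/(k + (3307 + s(-1534, -1573))*(-1176089 - 1333348)) = 1/(-301041 + (3307 + 1296)*(-1176089 - 1333348)) = 1/(-301041 + 4603*(-2509437)) = 1/(-301041 - 11550938511) = 1/(-11551239552) = -1/11551239552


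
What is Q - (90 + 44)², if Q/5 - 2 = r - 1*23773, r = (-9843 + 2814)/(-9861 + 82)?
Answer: -121621784/889 ≈ -1.3681e+5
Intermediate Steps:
r = 639/889 (r = -7029/(-9779) = -7029*(-1/9779) = 639/889 ≈ 0.71879)
Q = -105658900/889 (Q = 10 + 5*(639/889 - 1*23773) = 10 + 5*(639/889 - 23773) = 10 + 5*(-21133558/889) = 10 - 105667790/889 = -105658900/889 ≈ -1.1885e+5)
Q - (90 + 44)² = -105658900/889 - (90 + 44)² = -105658900/889 - 1*134² = -105658900/889 - 1*17956 = -105658900/889 - 17956 = -121621784/889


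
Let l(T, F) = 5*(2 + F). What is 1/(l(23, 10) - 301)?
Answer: -1/241 ≈ -0.0041494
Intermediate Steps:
l(T, F) = 10 + 5*F
1/(l(23, 10) - 301) = 1/((10 + 5*10) - 301) = 1/((10 + 50) - 301) = 1/(60 - 301) = 1/(-241) = -1/241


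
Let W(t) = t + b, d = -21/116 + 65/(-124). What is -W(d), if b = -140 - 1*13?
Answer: 138181/899 ≈ 153.71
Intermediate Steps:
b = -153 (b = -140 - 13 = -153)
d = -634/899 (d = -21*1/116 + 65*(-1/124) = -21/116 - 65/124 = -634/899 ≈ -0.70523)
W(t) = -153 + t (W(t) = t - 153 = -153 + t)
-W(d) = -(-153 - 634/899) = -1*(-138181/899) = 138181/899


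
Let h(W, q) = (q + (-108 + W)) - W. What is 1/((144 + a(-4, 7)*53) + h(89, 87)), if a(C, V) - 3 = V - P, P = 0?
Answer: 1/653 ≈ 0.0015314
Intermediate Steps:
a(C, V) = 3 + V (a(C, V) = 3 + (V - 1*0) = 3 + (V + 0) = 3 + V)
h(W, q) = -108 + q (h(W, q) = (-108 + W + q) - W = -108 + q)
1/((144 + a(-4, 7)*53) + h(89, 87)) = 1/((144 + (3 + 7)*53) + (-108 + 87)) = 1/((144 + 10*53) - 21) = 1/((144 + 530) - 21) = 1/(674 - 21) = 1/653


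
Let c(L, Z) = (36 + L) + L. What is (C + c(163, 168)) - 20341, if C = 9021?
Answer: -10958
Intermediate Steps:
c(L, Z) = 36 + 2*L
(C + c(163, 168)) - 20341 = (9021 + (36 + 2*163)) - 20341 = (9021 + (36 + 326)) - 20341 = (9021 + 362) - 20341 = 9383 - 20341 = -10958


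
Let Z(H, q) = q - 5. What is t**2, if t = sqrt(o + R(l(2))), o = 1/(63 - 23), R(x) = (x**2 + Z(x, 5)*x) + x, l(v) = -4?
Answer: 481/40 ≈ 12.025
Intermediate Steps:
Z(H, q) = -5 + q
R(x) = x + x**2 (R(x) = (x**2 + (-5 + 5)*x) + x = (x**2 + 0*x) + x = (x**2 + 0) + x = x**2 + x = x + x**2)
o = 1/40 ≈ 0.025000
t = sqrt(4810)/20 (t = sqrt(1/40 - 4*(1 - 4)) = sqrt(1/40 - 4*(-3)) = sqrt(1/40 + 12) = sqrt(481/40) = sqrt(4810)/20 ≈ 3.4677)
t**2 = (sqrt(4810)/20)**2 = 481/40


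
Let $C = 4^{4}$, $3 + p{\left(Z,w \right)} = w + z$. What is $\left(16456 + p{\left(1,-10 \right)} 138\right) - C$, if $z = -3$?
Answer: $13992$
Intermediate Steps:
$p{\left(Z,w \right)} = -6 + w$ ($p{\left(Z,w \right)} = -3 + \left(w - 3\right) = -3 + \left(-3 + w\right) = -6 + w$)
$C = 256$
$\left(16456 + p{\left(1,-10 \right)} 138\right) - C = \left(16456 + \left(-6 - 10\right) 138\right) - 256 = \left(16456 - 2208\right) - 256 = 14248 - 256 = 13992$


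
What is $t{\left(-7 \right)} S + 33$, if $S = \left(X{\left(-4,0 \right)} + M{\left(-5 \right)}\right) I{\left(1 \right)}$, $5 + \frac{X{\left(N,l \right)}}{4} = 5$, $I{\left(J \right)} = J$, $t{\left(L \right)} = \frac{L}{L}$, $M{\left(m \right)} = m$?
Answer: $28$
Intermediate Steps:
$t{\left(L \right)} = 1$
$X{\left(N,l \right)} = 0$ ($X{\left(N,l \right)} = -20 + 4 \cdot 5 = -20 + 20 = 0$)
$S = -5$ ($S = \left(0 - 5\right) 1 = \left(-5\right) 1 = -5$)
$t{\left(-7 \right)} S + 33 = 1 \left(-5\right) + 33 = -5 + 33 = 28$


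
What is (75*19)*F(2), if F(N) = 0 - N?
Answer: -2850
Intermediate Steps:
F(N) = -N
(75*19)*F(2) = (75*19)*(-1*2) = 1425*(-2) = -2850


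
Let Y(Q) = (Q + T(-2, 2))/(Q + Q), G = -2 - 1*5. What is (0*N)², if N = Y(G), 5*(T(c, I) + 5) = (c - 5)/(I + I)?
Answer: 0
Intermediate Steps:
T(c, I) = -5 + (-5 + c)/(10*I) (T(c, I) = -5 + ((c - 5)/(I + I))/5 = -5 + ((-5 + c)/((2*I)))/5 = -5 + ((-5 + c)*(1/(2*I)))/5 = -5 + ((-5 + c)/(2*I))/5 = -5 + (-5 + c)/(10*I))
G = -7 (G = -2 - 5 = -7)
Y(Q) = (-107/20 + Q)/(2*Q) (Y(Q) = (Q + (⅒)*(-5 - 2 - 50*2)/2)/(Q + Q) = (Q + (⅒)*(½)*(-5 - 2 - 100))/((2*Q)) = (Q + (⅒)*(½)*(-107))*(1/(2*Q)) = (Q - 107/20)*(1/(2*Q)) = (-107/20 + Q)*(1/(2*Q)) = (-107/20 + Q)/(2*Q))
N = 247/280 (N = (1/40)*(-107 + 20*(-7))/(-7) = (1/40)*(-⅐)*(-107 - 140) = (1/40)*(-⅐)*(-247) = 247/280 ≈ 0.88214)
(0*N)² = (0*(247/280))² = 0² = 0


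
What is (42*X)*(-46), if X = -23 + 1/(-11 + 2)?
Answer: 133952/3 ≈ 44651.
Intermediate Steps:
X = -208/9 (X = -23 + 1/(-9) = -23 - 1/9 = -208/9 ≈ -23.111)
(42*X)*(-46) = (42*(-208/9))*(-46) = -2912/3*(-46) = 133952/3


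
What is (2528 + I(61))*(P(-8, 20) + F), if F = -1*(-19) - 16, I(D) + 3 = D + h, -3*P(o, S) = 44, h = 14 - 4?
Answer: -90860/3 ≈ -30287.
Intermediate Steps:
h = 10
P(o, S) = -44/3 (P(o, S) = -1/3*44 = -44/3)
I(D) = 7 + D (I(D) = -3 + (D + 10) = -3 + (10 + D) = 7 + D)
F = 3 (F = 19 - 16 = 3)
(2528 + I(61))*(P(-8, 20) + F) = (2528 + (7 + 61))*(-44/3 + 3) = (2528 + 68)*(-35/3) = 2596*(-35/3) = -90860/3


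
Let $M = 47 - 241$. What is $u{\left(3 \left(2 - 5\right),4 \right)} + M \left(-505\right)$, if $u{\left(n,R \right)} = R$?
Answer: $97974$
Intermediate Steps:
$M = -194$
$u{\left(3 \left(2 - 5\right),4 \right)} + M \left(-505\right) = 4 - -97970 = 4 + 97970 = 97974$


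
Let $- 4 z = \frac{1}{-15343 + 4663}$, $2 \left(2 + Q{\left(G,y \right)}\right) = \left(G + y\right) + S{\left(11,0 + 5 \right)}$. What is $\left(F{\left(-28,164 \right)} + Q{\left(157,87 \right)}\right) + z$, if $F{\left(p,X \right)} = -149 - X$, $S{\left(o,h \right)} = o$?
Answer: $- \frac{8009999}{42720} \approx -187.5$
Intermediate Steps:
$Q{\left(G,y \right)} = \frac{7}{2} + \frac{G}{2} + \frac{y}{2}$ ($Q{\left(G,y \right)} = -2 + \frac{\left(G + y\right) + 11}{2} = -2 + \frac{11 + G + y}{2} = -2 + \left(\frac{11}{2} + \frac{G}{2} + \frac{y}{2}\right) = \frac{7}{2} + \frac{G}{2} + \frac{y}{2}$)
$z = \frac{1}{42720}$ ($z = - \frac{1}{4 \left(-15343 + 4663\right)} = - \frac{1}{4 \left(-10680\right)} = \left(- \frac{1}{4}\right) \left(- \frac{1}{10680}\right) = \frac{1}{42720} \approx 2.3408 \cdot 10^{-5}$)
$\left(F{\left(-28,164 \right)} + Q{\left(157,87 \right)}\right) + z = \left(\left(-149 - 164\right) + \left(\frac{7}{2} + \frac{1}{2} \cdot 157 + \frac{1}{2} \cdot 87\right)\right) + \frac{1}{42720} = \left(\left(-149 - 164\right) + \left(\frac{7}{2} + \frac{157}{2} + \frac{87}{2}\right)\right) + \frac{1}{42720} = \left(-313 + \frac{251}{2}\right) + \frac{1}{42720} = - \frac{375}{2} + \frac{1}{42720} = - \frac{8009999}{42720}$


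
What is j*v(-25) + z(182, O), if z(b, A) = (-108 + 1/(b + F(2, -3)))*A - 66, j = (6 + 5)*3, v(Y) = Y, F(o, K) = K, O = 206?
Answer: -4141675/179 ≈ -23138.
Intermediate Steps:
j = 33 (j = 11*3 = 33)
z(b, A) = -66 + A*(-108 + 1/(-3 + b)) (z(b, A) = (-108 + 1/(b - 3))*A - 66 = (-108 + 1/(-3 + b))*A - 66 = A*(-108 + 1/(-3 + b)) - 66 = -66 + A*(-108 + 1/(-3 + b)))
j*v(-25) + z(182, O) = 33*(-25) + (198 - 66*182 + 325*206 - 108*206*182)/(-3 + 182) = -825 + (198 - 12012 + 66950 - 4049136)/179 = -825 + (1/179)*(-3994000) = -825 - 3994000/179 = -4141675/179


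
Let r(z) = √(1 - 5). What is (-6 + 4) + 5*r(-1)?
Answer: -2 + 10*I ≈ -2.0 + 10.0*I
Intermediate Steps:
r(z) = 2*I (r(z) = √(-4) = 2*I)
(-6 + 4) + 5*r(-1) = (-6 + 4) + 5*(2*I) = -2 + 10*I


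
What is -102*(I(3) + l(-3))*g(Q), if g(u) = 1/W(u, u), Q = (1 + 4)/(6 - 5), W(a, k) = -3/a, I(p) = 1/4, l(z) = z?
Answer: -935/2 ≈ -467.50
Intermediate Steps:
I(p) = ¼ (I(p) = 1*(¼) = ¼)
Q = 5 (Q = 5/1 = 5*1 = 5)
g(u) = -u/3 (g(u) = 1/(-3/u) = -u/3)
-102*(I(3) + l(-3))*g(Q) = -102*(¼ - 3)*(-⅓*5) = -(-561)*(-5)/(2*3) = -102*55/12 = -935/2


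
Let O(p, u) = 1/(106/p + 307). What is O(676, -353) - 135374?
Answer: -14054392968/103819 ≈ -1.3537e+5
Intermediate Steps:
O(p, u) = 1/(307 + 106/p)
O(676, -353) - 135374 = 676/(106 + 307*676) - 135374 = 676/(106 + 207532) - 135374 = 676/207638 - 135374 = 676*(1/207638) - 135374 = 338/103819 - 135374 = -14054392968/103819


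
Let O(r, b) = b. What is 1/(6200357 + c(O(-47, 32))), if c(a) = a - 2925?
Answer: 1/6197464 ≈ 1.6136e-7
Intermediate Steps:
c(a) = -2925 + a
1/(6200357 + c(O(-47, 32))) = 1/(6200357 + (-2925 + 32)) = 1/(6200357 - 2893) = 1/6197464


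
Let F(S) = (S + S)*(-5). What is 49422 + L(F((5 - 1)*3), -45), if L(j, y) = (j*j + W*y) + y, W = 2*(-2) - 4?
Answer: 64137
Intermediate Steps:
W = -8 (W = -4 - 4 = -8)
F(S) = -10*S (F(S) = (2*S)*(-5) = -10*S)
L(j, y) = j**2 - 7*y (L(j, y) = (j*j - 8*y) + y = (j**2 - 8*y) + y = j**2 - 7*y)
49422 + L(F((5 - 1)*3), -45) = 49422 + ((-10*(5 - 1)*3)**2 - 7*(-45)) = 49422 + ((-40*3)**2 + 315) = 49422 + ((-10*12)**2 + 315) = 49422 + ((-120)**2 + 315) = 49422 + (14400 + 315) = 49422 + 14715 = 64137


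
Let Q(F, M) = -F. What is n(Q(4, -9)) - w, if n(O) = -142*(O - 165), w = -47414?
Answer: 71412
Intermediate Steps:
n(O) = 23430 - 142*O (n(O) = -142*(-165 + O) = 23430 - 142*O)
n(Q(4, -9)) - w = (23430 - (-142)*4) - 1*(-47414) = (23430 - 142*(-4)) + 47414 = (23430 + 568) + 47414 = 23998 + 47414 = 71412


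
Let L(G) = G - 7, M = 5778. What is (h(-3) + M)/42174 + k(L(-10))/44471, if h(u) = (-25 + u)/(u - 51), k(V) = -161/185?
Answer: 91672448023/669158726445 ≈ 0.13700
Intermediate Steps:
L(G) = -7 + G
k(V) = -161/185 (k(V) = -161*1/185 = -161/185)
h(u) = (-25 + u)/(-51 + u)
(h(-3) + M)/42174 + k(L(-10))/44471 = ((-25 - 3)/(-51 - 3) + 5778)/42174 - 161/185/44471 = (-28/(-54) + 5778)*(1/42174) - 161/185*1/44471 = (-1/54*(-28) + 5778)*(1/42174) - 23/1175305 = (14/27 + 5778)*(1/42174) - 23/1175305 = (156020/27)*(1/42174) - 23/1175305 = 78010/569349 - 23/1175305 = 91672448023/669158726445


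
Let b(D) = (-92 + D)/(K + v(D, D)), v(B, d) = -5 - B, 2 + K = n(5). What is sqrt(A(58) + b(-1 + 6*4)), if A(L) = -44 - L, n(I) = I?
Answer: I*sqrt(2481)/5 ≈ 9.9619*I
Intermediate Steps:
K = 3 (K = -2 + 5 = 3)
b(D) = (-92 + D)/(-2 - D) (b(D) = (-92 + D)/(3 + (-5 - D)) = (-92 + D)/(-2 - D))
sqrt(A(58) + b(-1 + 6*4)) = sqrt((-44 - 1*58) + (92 - (-1 + 6*4))/(2 + (-1 + 6*4))) = sqrt((-44 - 58) + (92 - (-1 + 24))/(2 + (-1 + 24))) = sqrt(-102 + (92 - 1*23)/(2 + 23)) = sqrt(-102 + (92 - 23)/25) = sqrt(-102 + (1/25)*69) = sqrt(-102 + 69/25) = sqrt(-2481/25) = I*sqrt(2481)/5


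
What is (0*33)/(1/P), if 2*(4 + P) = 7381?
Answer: 0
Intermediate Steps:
P = 7373/2 (P = -4 + (½)*7381 = -4 + 7381/2 = 7373/2 ≈ 3686.5)
(0*33)/(1/P) = (0*33)/(1/(7373/2)) = 0/(2/7373) = 0*(7373/2) = 0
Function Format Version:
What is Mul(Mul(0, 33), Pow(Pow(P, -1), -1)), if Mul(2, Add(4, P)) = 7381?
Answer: 0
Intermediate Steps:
P = Rational(7373, 2) (P = Add(-4, Mul(Rational(1, 2), 7381)) = Add(-4, Rational(7381, 2)) = Rational(7373, 2) ≈ 3686.5)
Mul(Mul(0, 33), Pow(Pow(P, -1), -1)) = Mul(Mul(0, 33), Pow(Pow(Rational(7373, 2), -1), -1)) = Mul(0, Pow(Rational(2, 7373), -1)) = Mul(0, Rational(7373, 2)) = 0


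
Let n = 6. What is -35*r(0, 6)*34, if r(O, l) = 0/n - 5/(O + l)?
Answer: 2975/3 ≈ 991.67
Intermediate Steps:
r(O, l) = -5/(O + l) (r(O, l) = 0/6 - 5/(O + l) = 0*(⅙) - 5/(O + l) = 0 - 5/(O + l) = -5/(O + l))
-35*r(0, 6)*34 = -(-175)/(0 + 6)*34 = -(-175)/6*34 = -35*(-⅚)*34 = (175/6)*34 = 2975/3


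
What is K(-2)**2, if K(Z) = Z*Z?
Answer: 16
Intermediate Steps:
K(Z) = Z**2
K(-2)**2 = ((-2)**2)**2 = 4**2 = 16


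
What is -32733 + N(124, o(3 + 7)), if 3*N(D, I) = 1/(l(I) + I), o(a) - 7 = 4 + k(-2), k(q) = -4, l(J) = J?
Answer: -1374785/42 ≈ -32733.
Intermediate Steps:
o(a) = 7 (o(a) = 7 + (4 - 4) = 7 + 0 = 7)
N(D, I) = 1/(6*I) (N(D, I) = 1/(3*(I + I)) = 1/(3*((2*I))) = (1/(2*I))/3 = 1/(6*I))
-32733 + N(124, o(3 + 7)) = -32733 + (⅙)/7 = -32733 + (⅙)*(⅐) = -32733 + 1/42 = -1374785/42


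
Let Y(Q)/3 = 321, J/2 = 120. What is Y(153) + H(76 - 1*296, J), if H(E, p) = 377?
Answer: 1340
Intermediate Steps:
J = 240 (J = 2*120 = 240)
Y(Q) = 963 (Y(Q) = 3*321 = 963)
Y(153) + H(76 - 1*296, J) = 963 + 377 = 1340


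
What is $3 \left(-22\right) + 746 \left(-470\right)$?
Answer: $-350686$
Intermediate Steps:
$3 \left(-22\right) + 746 \left(-470\right) = -66 - 350620 = -350686$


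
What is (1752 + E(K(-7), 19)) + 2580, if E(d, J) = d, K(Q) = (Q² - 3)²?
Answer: 6448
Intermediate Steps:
K(Q) = (-3 + Q²)²
(1752 + E(K(-7), 19)) + 2580 = (1752 + (-3 + (-7)²)²) + 2580 = (1752 + (-3 + 49)²) + 2580 = (1752 + 46²) + 2580 = (1752 + 2116) + 2580 = 3868 + 2580 = 6448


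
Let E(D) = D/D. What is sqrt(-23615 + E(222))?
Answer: I*sqrt(23614) ≈ 153.67*I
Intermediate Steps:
E(D) = 1
sqrt(-23615 + E(222)) = sqrt(-23615 + 1) = sqrt(-23614) = I*sqrt(23614)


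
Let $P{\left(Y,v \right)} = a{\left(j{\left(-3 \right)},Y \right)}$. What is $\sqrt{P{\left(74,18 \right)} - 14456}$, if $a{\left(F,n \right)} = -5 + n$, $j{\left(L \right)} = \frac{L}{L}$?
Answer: $i \sqrt{14387} \approx 119.95 i$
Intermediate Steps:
$j{\left(L \right)} = 1$
$P{\left(Y,v \right)} = -5 + Y$
$\sqrt{P{\left(74,18 \right)} - 14456} = \sqrt{\left(-5 + 74\right) - 14456} = \sqrt{69 - 14456} = \sqrt{-14387} = i \sqrt{14387}$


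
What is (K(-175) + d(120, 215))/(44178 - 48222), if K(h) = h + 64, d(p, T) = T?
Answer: -26/1011 ≈ -0.025717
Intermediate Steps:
K(h) = 64 + h
(K(-175) + d(120, 215))/(44178 - 48222) = ((64 - 175) + 215)/(44178 - 48222) = (-111 + 215)/(-4044) = 104*(-1/4044) = -26/1011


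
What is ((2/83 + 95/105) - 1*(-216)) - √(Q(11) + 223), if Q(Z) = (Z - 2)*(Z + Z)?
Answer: 378107/1743 - √421 ≈ 196.41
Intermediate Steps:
Q(Z) = 2*Z*(-2 + Z) (Q(Z) = (-2 + Z)*(2*Z) = 2*Z*(-2 + Z))
((2/83 + 95/105) - 1*(-216)) - √(Q(11) + 223) = ((2/83 + 95/105) - 1*(-216)) - √(2*11*(-2 + 11) + 223) = ((2*(1/83) + 95*(1/105)) + 216) - √(2*11*9 + 223) = ((2/83 + 19/21) + 216) - √(198 + 223) = (1619/1743 + 216) - √421 = 378107/1743 - √421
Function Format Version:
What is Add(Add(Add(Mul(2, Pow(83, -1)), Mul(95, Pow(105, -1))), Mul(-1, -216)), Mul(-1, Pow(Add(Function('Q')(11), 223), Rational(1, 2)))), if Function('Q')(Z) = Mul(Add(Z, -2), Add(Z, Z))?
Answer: Add(Rational(378107, 1743), Mul(-1, Pow(421, Rational(1, 2)))) ≈ 196.41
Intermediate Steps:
Function('Q')(Z) = Mul(2, Z, Add(-2, Z)) (Function('Q')(Z) = Mul(Add(-2, Z), Mul(2, Z)) = Mul(2, Z, Add(-2, Z)))
Add(Add(Add(Mul(2, Pow(83, -1)), Mul(95, Pow(105, -1))), Mul(-1, -216)), Mul(-1, Pow(Add(Function('Q')(11), 223), Rational(1, 2)))) = Add(Add(Add(Mul(2, Pow(83, -1)), Mul(95, Pow(105, -1))), Mul(-1, -216)), Mul(-1, Pow(Add(Mul(2, 11, Add(-2, 11)), 223), Rational(1, 2)))) = Add(Add(Add(Mul(2, Rational(1, 83)), Mul(95, Rational(1, 105))), 216), Mul(-1, Pow(Add(Mul(2, 11, 9), 223), Rational(1, 2)))) = Add(Add(Add(Rational(2, 83), Rational(19, 21)), 216), Mul(-1, Pow(Add(198, 223), Rational(1, 2)))) = Add(Add(Rational(1619, 1743), 216), Mul(-1, Pow(421, Rational(1, 2)))) = Add(Rational(378107, 1743), Mul(-1, Pow(421, Rational(1, 2))))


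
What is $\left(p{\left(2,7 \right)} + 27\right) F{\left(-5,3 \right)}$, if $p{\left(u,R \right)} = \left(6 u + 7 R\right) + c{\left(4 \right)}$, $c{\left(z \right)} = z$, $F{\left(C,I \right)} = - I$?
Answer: $-276$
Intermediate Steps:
$p{\left(u,R \right)} = 4 + 6 u + 7 R$ ($p{\left(u,R \right)} = \left(6 u + 7 R\right) + 4 = 4 + 6 u + 7 R$)
$\left(p{\left(2,7 \right)} + 27\right) F{\left(-5,3 \right)} = \left(\left(4 + 6 \cdot 2 + 7 \cdot 7\right) + 27\right) \left(\left(-1\right) 3\right) = \left(\left(4 + 12 + 49\right) + 27\right) \left(-3\right) = \left(65 + 27\right) \left(-3\right) = 92 \left(-3\right) = -276$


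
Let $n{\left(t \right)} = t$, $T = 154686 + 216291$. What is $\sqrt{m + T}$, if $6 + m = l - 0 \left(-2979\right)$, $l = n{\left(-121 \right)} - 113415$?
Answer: $\sqrt{257435} \approx 507.38$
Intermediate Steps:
$T = 370977$
$l = -113536$ ($l = -121 - 113415 = -113536$)
$m = -113542$ ($m = -6 - \left(113536 + 0 \left(-2979\right)\right) = -6 - 113536 = -113542$)
$\sqrt{m + T} = \sqrt{-113542 + 370977} = \sqrt{257435}$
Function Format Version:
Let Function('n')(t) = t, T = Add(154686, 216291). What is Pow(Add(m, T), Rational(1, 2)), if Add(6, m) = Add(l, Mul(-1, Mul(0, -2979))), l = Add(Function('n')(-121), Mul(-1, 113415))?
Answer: Pow(257435, Rational(1, 2)) ≈ 507.38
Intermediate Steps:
T = 370977
l = -113536 (l = Add(-121, Mul(-1, 113415)) = Add(-121, -113415) = -113536)
m = -113542 (m = Add(-6, Add(-113536, Mul(-1, Mul(0, -2979)))) = Add(-6, Add(-113536, Mul(-1, 0))) = Add(-6, Add(-113536, 0)) = Add(-6, -113536) = -113542)
Pow(Add(m, T), Rational(1, 2)) = Pow(Add(-113542, 370977), Rational(1, 2)) = Pow(257435, Rational(1, 2))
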